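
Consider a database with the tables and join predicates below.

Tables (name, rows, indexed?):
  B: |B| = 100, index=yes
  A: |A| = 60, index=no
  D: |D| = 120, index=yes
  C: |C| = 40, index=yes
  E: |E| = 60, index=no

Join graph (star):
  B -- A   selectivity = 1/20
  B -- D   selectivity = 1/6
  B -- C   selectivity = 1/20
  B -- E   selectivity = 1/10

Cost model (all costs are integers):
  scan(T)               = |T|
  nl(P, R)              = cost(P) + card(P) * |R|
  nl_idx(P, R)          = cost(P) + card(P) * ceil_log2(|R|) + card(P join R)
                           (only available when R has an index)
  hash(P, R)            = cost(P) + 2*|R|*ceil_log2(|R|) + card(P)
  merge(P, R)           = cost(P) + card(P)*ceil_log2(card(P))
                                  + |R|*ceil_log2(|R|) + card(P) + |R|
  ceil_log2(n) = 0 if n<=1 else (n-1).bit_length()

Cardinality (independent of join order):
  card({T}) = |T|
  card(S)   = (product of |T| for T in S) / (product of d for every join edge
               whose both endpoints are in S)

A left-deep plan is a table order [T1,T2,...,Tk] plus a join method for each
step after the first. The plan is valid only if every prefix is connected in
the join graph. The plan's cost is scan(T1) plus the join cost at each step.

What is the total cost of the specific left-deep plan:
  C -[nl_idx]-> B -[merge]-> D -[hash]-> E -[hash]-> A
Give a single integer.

step 1: scan C: cost=40, card=40
step 2: join B via nl_idx
    card(P join B) = 40*100/(20) = 200
    cost = 40 + 40*7 + 200 = 520
step 3: join D via merge
    card(P join D) = 200*120/(6) = 4000
    cost = 520 + 200*8 + 120*7 + 200 + 120 = 3280
step 4: join E via hash
    card(P join E) = 4000*60/(10) = 24000
    cost = 3280 + 2*60*6 + 4000 = 8000
step 5: join A via hash
    card(P join A) = 24000*60/(20) = 72000
    cost = 8000 + 2*60*6 + 24000 = 32720

32720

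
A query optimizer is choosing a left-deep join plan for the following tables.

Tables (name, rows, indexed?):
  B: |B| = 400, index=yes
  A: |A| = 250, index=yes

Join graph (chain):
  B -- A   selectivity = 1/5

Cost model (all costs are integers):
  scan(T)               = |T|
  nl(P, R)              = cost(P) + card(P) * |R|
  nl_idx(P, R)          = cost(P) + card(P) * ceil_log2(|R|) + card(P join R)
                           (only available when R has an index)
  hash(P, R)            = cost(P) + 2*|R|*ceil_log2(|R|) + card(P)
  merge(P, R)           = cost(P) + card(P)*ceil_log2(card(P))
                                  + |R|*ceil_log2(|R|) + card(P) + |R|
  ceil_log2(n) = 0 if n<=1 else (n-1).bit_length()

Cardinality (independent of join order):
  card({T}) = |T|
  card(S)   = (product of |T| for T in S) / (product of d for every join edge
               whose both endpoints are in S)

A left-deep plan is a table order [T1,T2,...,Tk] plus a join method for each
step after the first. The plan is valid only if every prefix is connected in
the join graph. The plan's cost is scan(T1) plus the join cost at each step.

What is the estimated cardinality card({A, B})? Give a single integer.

20000

Tables in S: A(250), B(400)
Edges inside S: B-A(d=5)
numerator = 250 * 400 = 100000
denominator = 5 = 5
card(S) = 100000 / 5 = 20000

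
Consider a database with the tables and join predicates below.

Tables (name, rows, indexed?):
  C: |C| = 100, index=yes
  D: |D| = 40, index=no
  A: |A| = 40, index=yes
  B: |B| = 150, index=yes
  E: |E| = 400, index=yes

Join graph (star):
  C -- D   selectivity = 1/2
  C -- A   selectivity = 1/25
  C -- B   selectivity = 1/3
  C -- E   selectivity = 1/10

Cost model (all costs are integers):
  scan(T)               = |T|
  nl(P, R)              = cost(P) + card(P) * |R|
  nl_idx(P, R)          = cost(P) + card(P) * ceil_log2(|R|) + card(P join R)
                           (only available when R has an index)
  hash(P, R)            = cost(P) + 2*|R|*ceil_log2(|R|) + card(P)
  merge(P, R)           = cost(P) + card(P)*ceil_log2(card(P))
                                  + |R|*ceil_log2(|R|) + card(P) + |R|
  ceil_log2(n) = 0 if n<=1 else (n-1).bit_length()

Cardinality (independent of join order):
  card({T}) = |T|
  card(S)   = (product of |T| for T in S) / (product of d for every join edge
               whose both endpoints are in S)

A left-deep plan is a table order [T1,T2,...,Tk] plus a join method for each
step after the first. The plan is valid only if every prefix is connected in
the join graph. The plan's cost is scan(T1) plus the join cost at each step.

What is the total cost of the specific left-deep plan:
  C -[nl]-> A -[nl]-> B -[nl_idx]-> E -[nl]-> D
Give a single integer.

step 1: scan C: cost=100, card=100
step 2: join A via nl
    card(P join A) = 100*40/(25) = 160
    cost = 100 + 100*40 = 4100
step 3: join B via nl
    card(P join B) = 160*150/(3) = 8000
    cost = 4100 + 160*150 = 28100
step 4: join E via nl_idx
    card(P join E) = 8000*400/(10) = 320000
    cost = 28100 + 8000*9 + 320000 = 420100
step 5: join D via nl
    card(P join D) = 320000*40/(2) = 6400000
    cost = 420100 + 320000*40 = 13220100

13220100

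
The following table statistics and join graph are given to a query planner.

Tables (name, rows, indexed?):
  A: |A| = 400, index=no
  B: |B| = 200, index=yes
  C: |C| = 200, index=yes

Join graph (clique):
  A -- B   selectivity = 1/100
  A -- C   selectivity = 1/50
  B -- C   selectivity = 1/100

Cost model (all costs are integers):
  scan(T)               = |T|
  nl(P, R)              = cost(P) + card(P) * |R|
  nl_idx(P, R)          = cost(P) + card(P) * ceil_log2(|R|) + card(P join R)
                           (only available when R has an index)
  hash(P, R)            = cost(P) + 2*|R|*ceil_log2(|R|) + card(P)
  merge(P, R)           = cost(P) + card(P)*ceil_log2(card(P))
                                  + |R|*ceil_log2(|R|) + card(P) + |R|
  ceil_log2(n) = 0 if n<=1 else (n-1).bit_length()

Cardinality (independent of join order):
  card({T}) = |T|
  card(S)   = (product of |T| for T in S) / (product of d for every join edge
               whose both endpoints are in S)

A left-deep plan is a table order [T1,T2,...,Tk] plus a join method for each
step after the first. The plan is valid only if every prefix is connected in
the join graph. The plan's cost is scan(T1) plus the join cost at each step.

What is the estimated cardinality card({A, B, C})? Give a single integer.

32

Tables in S: A(400), B(200), C(200)
Edges inside S: A-B(d=100), A-C(d=50), B-C(d=100)
numerator = 400 * 200 * 200 = 16000000
denominator = 100 * 50 * 100 = 500000
card(S) = 16000000 / 500000 = 32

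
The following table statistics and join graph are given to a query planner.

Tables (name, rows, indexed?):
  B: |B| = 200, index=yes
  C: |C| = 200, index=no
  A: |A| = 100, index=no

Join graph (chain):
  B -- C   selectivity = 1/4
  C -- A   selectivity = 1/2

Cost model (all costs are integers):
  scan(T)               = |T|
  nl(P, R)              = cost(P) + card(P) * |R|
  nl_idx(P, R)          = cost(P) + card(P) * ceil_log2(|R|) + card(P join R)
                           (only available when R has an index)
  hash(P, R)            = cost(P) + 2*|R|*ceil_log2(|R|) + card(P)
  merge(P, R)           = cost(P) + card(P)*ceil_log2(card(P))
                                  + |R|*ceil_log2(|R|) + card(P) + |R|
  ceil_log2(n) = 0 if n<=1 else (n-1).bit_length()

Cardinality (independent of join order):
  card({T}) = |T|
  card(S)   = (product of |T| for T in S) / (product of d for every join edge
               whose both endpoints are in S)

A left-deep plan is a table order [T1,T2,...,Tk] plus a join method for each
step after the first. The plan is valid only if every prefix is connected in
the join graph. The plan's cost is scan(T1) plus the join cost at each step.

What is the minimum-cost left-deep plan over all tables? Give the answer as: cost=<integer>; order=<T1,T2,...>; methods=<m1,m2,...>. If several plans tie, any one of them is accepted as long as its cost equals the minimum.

Selinger DP (subsets sized 1..n):
  {B}: scan cost=200, card=200
  {C}: scan cost=200, card=200
  {A}: scan cost=100, card=100
  {BC}: card=10000; try (C,hash)→3600, (B,hash)→3600, (C,merge)→3800, (B,merge)→3800, (B,nl_idx)→11800, (C,nl)→40200 …(+1); best=3600 via (C,hash)
  {AC}: card=10000; try (A,hash)→1800, (C,merge)→2700, (A,merge)→2800, (C,hash)→3400, (C,nl)→20100, (A,nl)→20200; best=1800 via (A,hash)
  {ABC}: card=500000; try (B,hash)→15000, (A,hash)→15000, (B,merge)→153600, (A,merge)→154400, (B,nl_idx)→581800, (A,nl)→1003600 …(+1); best=15000 via (B,hash)

cost=15000; order=C,A,B; methods=hash,hash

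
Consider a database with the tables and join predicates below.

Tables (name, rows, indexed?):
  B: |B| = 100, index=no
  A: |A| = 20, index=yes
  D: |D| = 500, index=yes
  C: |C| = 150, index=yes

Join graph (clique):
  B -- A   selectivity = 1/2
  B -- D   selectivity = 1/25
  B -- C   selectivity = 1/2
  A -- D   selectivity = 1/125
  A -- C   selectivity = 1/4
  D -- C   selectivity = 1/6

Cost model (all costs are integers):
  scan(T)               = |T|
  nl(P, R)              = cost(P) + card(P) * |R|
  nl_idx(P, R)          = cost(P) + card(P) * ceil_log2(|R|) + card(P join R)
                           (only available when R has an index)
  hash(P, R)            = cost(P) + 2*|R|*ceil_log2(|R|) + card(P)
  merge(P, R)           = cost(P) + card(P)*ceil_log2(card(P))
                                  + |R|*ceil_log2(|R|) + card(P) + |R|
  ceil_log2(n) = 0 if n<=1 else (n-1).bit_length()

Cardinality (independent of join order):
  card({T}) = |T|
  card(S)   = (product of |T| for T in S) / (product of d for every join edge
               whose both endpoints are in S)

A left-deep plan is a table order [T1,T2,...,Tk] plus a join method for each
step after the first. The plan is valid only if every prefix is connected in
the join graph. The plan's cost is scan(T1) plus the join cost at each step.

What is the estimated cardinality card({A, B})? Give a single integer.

1000

Tables in S: A(20), B(100)
Edges inside S: B-A(d=2)
numerator = 20 * 100 = 2000
denominator = 2 = 2
card(S) = 2000 / 2 = 1000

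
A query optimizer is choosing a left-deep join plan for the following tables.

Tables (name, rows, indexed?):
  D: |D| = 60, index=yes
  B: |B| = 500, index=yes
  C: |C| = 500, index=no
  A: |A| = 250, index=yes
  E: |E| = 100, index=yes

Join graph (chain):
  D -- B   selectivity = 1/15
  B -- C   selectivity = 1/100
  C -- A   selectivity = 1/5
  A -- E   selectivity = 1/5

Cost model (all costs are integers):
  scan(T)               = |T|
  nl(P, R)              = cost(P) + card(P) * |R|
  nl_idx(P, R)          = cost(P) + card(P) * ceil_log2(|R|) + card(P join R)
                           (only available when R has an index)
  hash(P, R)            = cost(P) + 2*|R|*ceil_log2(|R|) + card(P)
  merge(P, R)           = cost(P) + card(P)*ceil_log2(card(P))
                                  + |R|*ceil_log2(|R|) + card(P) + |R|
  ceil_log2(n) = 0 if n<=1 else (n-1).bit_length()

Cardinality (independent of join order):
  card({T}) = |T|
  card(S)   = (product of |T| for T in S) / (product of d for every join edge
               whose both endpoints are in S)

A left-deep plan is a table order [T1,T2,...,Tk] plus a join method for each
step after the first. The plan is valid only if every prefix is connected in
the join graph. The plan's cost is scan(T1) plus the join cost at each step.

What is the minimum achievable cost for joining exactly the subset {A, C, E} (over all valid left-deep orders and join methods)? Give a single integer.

Selinger DP over subsets of {A,C,E}:
  {C}: scan cost=500, card=500
  {A}: scan cost=250, card=250
  {E}: scan cost=100, card=100
  {AC}: card=25000; try (A,hash)→5000, (C,merge)→7500, (A,merge)→7750, (C,hash)→9500, (A,nl_idx)→29500, (C,nl)→125250 …(+1); best=5000 via (A,hash)
  {AE}: card=5000; try (E,hash)→1900, (A,merge)→3150, (E,merge)→3300, (A,hash)→4200, (A,nl_idx)→5900, (E,nl_idx)→7000 …(+2); best=1900 via (E,hash)
  {ACE}: card=500000; try (C,hash)→15900, (E,hash)→31400, (C,merge)→76900, (E,merge)→405800, (E,nl_idx)→680000, (C,nl)→2501900 …(+1); best=15900 via (C,hash)

15900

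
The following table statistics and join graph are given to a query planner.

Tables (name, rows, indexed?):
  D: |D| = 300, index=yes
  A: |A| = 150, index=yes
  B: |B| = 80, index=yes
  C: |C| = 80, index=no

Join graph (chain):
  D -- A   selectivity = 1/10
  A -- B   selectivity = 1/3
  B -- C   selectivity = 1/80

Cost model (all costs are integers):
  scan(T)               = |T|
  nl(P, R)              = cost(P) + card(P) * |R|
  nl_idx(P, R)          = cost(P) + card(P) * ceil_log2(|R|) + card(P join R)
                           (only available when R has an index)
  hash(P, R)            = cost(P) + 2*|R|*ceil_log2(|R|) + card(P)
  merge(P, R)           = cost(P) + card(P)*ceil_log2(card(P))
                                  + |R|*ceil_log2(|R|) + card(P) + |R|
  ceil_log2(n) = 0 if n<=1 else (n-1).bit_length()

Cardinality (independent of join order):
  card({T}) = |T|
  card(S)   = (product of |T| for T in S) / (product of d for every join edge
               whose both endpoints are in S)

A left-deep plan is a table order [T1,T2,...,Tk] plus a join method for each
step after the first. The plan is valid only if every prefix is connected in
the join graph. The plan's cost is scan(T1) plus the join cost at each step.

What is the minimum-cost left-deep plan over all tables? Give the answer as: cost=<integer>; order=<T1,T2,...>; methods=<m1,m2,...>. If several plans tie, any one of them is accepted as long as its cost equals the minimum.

Selinger DP (subsets sized 1..n):
  {D}: scan cost=300, card=300
  {A}: scan cost=150, card=150
  {B}: scan cost=80, card=80
  {C}: scan cost=80, card=80
  {AD}: card=4500; try (A,hash)→3000, (D,merge)→4500, (A,merge)→4650, (D,hash)→5700, (D,nl_idx)→6000, (A,nl_idx)→7200 …(+2); best=3000 via (A,hash)
  {AB}: card=4000; try (B,hash)→1420, (A,merge)→2070, (B,merge)→2140, (A,hash)→2560, (A,nl_idx)→4720, (B,nl_idx)→5200 …(+2); best=1420 via (B,hash)
  {BC}: card=80; try (B,nl_idx)→720, (C,hash)→1280, (B,hash)→1280, (C,merge)→1360, (B,merge)→1360, (C,nl)→6480 …(+1); best=720 via (B,nl_idx)
  {ABD}: card=120000; try (B,hash)→8620, (D,hash)→10820, (D,merge)→56420, (B,merge)→66640, (B,nl_idx)→154500, (D,nl_idx)→157420 …(+2); best=8620 via (B,hash)
  {ABC}: card=4000; try (A,merge)→2710, (A,hash)→3200, (A,nl_idx)→5360, (C,hash)→6540, (A,nl)→12720, (C,merge)→54060 …(+1); best=2710 via (A,merge)
  {ABCD}: card=120000; try (D,hash)→12110, (D,merge)→57710, (C,hash)→129740, (D,nl_idx)→158710, (D,nl)→1202710, (C,merge)→2169260 …(+1); best=12110 via (D,hash)

cost=12110; order=C,B,A,D; methods=nl_idx,merge,hash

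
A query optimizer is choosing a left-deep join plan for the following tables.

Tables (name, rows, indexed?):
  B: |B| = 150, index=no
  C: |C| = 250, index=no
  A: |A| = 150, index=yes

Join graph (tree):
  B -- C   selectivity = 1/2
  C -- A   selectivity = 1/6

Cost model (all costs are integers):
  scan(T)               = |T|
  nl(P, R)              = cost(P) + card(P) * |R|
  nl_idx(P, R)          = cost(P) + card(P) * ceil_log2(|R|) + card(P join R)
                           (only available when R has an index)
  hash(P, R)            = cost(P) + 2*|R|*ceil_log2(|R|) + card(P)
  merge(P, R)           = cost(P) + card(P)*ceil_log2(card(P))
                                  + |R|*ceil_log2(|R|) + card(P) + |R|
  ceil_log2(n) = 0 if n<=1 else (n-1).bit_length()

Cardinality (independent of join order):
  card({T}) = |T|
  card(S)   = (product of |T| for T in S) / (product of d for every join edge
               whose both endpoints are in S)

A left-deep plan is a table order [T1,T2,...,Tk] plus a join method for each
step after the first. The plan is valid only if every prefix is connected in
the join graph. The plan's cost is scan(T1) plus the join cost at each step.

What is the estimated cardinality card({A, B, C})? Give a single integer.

468750

Tables in S: A(150), B(150), C(250)
Edges inside S: B-C(d=2), C-A(d=6)
numerator = 150 * 150 * 250 = 5625000
denominator = 2 * 6 = 12
card(S) = 5625000 / 12 = 468750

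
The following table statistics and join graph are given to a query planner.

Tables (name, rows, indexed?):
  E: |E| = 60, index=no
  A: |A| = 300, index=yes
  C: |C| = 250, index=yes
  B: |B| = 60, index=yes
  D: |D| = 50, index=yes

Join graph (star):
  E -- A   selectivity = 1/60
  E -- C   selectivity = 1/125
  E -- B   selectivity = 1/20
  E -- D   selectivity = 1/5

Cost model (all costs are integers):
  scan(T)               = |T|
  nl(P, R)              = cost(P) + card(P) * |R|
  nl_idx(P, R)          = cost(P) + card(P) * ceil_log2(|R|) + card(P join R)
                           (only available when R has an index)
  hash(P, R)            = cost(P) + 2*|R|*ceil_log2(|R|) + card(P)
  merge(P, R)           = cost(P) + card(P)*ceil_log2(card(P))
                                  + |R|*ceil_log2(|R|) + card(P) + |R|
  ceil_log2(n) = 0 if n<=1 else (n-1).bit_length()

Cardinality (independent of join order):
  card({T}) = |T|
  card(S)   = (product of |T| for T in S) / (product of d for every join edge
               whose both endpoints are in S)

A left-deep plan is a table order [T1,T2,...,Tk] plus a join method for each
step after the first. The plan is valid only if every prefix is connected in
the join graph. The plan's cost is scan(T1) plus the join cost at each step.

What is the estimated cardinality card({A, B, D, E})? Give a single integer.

9000

Tables in S: A(300), B(60), D(50), E(60)
Edges inside S: E-A(d=60), E-B(d=20), E-D(d=5)
numerator = 300 * 60 * 50 * 60 = 54000000
denominator = 60 * 20 * 5 = 6000
card(S) = 54000000 / 6000 = 9000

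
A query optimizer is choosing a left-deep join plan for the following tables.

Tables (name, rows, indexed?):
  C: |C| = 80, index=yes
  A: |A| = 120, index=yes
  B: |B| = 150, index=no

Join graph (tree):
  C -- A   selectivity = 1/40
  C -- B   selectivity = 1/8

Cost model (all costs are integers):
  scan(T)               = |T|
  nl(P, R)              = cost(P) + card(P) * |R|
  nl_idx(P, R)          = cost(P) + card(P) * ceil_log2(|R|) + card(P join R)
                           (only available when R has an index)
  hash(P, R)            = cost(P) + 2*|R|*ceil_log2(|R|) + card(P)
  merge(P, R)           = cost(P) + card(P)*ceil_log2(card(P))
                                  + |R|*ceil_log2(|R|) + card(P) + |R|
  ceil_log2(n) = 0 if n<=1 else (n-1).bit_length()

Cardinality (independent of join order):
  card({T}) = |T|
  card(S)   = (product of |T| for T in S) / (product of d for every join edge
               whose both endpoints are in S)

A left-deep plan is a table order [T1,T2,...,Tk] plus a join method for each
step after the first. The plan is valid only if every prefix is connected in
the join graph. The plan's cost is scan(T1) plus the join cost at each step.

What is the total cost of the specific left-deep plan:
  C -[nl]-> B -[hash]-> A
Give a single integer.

step 1: scan C: cost=80, card=80
step 2: join B via nl
    card(P join B) = 80*150/(8) = 1500
    cost = 80 + 80*150 = 12080
step 3: join A via hash
    card(P join A) = 1500*120/(40) = 4500
    cost = 12080 + 2*120*7 + 1500 = 15260

15260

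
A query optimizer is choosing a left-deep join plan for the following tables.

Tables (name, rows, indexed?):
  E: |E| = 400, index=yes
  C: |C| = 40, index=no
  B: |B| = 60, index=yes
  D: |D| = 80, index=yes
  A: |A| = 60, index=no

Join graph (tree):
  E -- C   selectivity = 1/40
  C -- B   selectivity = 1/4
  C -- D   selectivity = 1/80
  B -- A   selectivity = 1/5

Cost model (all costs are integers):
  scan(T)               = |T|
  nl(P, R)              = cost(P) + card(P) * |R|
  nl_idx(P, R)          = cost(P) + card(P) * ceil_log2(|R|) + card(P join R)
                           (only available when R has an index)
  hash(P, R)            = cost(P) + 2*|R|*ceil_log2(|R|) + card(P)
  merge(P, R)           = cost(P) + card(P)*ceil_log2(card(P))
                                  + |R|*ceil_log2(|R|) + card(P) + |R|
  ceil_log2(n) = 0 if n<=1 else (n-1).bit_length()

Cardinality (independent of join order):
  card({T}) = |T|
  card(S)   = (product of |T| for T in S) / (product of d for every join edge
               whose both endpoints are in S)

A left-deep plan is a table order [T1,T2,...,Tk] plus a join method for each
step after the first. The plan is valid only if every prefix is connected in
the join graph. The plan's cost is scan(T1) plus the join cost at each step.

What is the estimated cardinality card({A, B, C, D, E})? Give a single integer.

Tables in S: A(60), B(60), C(40), D(80), E(400)
Edges inside S: E-C(d=40), C-B(d=4), C-D(d=80), B-A(d=5)
numerator = 60 * 60 * 40 * 80 * 400 = 4608000000
denominator = 40 * 4 * 80 * 5 = 64000
card(S) = 4608000000 / 64000 = 72000

72000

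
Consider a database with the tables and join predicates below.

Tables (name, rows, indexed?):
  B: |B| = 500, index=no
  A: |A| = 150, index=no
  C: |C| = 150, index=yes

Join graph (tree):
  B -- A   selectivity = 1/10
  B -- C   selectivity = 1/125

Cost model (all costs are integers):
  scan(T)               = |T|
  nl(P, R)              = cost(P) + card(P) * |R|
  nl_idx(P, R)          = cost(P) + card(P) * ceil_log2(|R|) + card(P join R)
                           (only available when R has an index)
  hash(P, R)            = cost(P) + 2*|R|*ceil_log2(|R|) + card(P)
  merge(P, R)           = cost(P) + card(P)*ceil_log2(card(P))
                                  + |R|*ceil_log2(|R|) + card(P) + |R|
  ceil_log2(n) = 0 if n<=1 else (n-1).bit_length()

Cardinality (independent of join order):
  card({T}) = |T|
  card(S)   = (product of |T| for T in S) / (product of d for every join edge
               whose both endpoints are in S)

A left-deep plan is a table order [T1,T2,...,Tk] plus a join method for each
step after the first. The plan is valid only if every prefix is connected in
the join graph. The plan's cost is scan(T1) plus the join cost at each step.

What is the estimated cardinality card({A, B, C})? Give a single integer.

9000

Tables in S: A(150), B(500), C(150)
Edges inside S: B-A(d=10), B-C(d=125)
numerator = 150 * 500 * 150 = 11250000
denominator = 10 * 125 = 1250
card(S) = 11250000 / 1250 = 9000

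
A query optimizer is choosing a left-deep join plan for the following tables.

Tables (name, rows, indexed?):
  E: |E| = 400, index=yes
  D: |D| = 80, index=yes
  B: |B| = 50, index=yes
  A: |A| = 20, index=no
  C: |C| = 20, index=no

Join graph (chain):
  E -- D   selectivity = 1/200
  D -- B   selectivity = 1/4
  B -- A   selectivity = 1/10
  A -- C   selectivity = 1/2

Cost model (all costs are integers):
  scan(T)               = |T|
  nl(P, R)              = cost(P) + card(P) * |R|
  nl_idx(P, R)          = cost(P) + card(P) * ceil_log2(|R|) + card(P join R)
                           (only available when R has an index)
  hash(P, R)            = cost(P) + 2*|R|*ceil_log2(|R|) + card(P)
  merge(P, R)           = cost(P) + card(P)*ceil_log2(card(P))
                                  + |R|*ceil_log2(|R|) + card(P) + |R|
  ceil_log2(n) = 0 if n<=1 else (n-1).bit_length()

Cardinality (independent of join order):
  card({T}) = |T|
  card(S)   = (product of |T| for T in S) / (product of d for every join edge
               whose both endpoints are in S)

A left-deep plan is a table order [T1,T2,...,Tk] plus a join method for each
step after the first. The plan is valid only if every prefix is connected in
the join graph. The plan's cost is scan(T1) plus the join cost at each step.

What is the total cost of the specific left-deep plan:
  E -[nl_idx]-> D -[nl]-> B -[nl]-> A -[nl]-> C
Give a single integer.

step 1: scan E: cost=400, card=400
step 2: join D via nl_idx
    card(P join D) = 400*80/(200) = 160
    cost = 400 + 400*7 + 160 = 3360
step 3: join B via nl
    card(P join B) = 160*50/(4) = 2000
    cost = 3360 + 160*50 = 11360
step 4: join A via nl
    card(P join A) = 2000*20/(10) = 4000
    cost = 11360 + 2000*20 = 51360
step 5: join C via nl
    card(P join C) = 4000*20/(2) = 40000
    cost = 51360 + 4000*20 = 131360

131360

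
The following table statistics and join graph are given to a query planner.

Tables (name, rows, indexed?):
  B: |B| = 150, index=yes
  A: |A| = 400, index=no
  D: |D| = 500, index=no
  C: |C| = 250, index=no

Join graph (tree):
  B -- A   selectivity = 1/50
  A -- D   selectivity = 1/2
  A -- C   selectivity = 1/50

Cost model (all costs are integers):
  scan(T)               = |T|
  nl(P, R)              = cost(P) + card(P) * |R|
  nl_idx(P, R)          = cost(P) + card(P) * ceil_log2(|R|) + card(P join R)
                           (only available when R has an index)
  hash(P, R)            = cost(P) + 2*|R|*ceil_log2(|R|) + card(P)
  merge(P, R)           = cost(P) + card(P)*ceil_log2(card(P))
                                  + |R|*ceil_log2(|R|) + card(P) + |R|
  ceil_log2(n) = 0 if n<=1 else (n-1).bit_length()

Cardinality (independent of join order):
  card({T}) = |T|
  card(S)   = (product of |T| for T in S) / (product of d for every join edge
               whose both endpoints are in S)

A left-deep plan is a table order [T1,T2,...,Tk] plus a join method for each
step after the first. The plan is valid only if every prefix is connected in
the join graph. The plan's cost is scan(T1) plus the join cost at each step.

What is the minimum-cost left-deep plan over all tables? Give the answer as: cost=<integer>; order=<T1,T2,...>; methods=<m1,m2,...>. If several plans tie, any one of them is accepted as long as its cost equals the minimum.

Selinger DP (subsets sized 1..n):
  {B}: scan cost=150, card=150
  {A}: scan cost=400, card=400
  {D}: scan cost=500, card=500
  {C}: scan cost=250, card=250
  {AB}: card=1200; try (B,hash)→3200, (B,nl_idx)→4800, (A,merge)→5500, (B,merge)→5750, (A,hash)→7500, (A,nl)→60150 …(+1); best=3200 via (B,hash)
  {AD}: card=100000; try (A,hash)→8200, (D,merge)→9400, (A,merge)→9500, (D,hash)→9800, (D,nl)→200400, (A,nl)→200500; best=8200 via (A,hash)
  {AC}: card=2000; try (C,hash)→4800, (A,merge)→6500, (C,merge)→6650, (A,hash)→7700, (A,nl)→100250, (C,nl)→100400; best=4800 via (C,hash)
  {ABD}: card=300000; try (D,hash)→13400, (D,merge)→22600, (B,hash)→110600, (D,nl)→603200, (B,nl_idx)→1108200, (B,merge)→1809550 …(+1); best=13400 via (D,hash)
  {ABC}: card=6000; try (C,hash)→8400, (B,hash)→9200, (C,merge)→19850, (B,nl_idx)→26800, (B,merge)→30150, (C,nl)→303200 …(+1); best=8400 via (C,hash)
  {ACD}: card=500000; try (D,hash)→15800, (D,merge)→33800, (C,hash)→112200, (D,nl)→1004800, (C,merge)→1810450, (C,nl)→25008200; best=15800 via (D,hash)
  {ABCD}: card=1500000; try (D,hash)→23400, (D,merge)→97400, (C,hash)→317400, (B,hash)→518200, (D,nl)→3008400, (B,nl_idx)→5515800 …(+4); best=23400 via (D,hash)

cost=23400; order=A,B,C,D; methods=hash,hash,hash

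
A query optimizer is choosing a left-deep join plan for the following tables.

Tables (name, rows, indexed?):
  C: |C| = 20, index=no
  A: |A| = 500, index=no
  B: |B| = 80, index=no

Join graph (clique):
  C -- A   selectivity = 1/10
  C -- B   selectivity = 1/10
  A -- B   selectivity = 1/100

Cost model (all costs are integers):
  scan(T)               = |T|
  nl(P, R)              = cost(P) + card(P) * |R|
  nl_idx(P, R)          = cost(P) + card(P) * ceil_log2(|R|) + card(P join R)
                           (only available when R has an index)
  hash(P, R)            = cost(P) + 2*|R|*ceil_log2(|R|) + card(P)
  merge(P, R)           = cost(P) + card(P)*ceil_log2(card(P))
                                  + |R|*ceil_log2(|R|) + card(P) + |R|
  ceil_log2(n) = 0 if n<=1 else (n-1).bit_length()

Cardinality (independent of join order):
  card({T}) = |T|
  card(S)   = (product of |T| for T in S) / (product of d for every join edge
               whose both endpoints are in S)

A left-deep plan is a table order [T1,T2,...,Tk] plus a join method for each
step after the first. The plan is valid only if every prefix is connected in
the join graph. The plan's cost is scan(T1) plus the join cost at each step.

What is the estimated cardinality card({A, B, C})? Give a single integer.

80

Tables in S: A(500), B(80), C(20)
Edges inside S: C-A(d=10), C-B(d=10), A-B(d=100)
numerator = 500 * 80 * 20 = 800000
denominator = 10 * 10 * 100 = 10000
card(S) = 800000 / 10000 = 80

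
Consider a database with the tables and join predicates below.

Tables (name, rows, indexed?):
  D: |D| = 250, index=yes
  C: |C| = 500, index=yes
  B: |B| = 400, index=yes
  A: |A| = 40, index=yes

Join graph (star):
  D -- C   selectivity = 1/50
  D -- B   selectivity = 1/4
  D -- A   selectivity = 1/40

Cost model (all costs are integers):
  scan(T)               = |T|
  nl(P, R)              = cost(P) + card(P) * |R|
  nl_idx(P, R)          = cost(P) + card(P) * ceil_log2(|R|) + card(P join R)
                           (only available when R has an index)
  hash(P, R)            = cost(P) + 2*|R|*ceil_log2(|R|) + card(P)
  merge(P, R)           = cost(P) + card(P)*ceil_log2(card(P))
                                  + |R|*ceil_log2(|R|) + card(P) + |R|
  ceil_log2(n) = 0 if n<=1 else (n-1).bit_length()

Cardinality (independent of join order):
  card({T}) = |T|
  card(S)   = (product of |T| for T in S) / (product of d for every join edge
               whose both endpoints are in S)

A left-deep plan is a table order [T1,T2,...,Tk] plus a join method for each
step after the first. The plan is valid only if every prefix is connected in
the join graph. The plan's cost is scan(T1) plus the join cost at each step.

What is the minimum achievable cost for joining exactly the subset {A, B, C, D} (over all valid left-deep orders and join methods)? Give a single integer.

Selinger DP over subsets of {A,B,C,D}:
  {D}: scan cost=250, card=250
  {C}: scan cost=500, card=500
  {B}: scan cost=400, card=400
  {A}: scan cost=40, card=40
  {CD}: card=2500; try (D,hash)→5000, (C,nl_idx)→5000, (D,nl_idx)→7000, (C,merge)→7500, (D,merge)→7750, (C,hash)→9500 …(+2); best=5000 via (D,hash)
  {BD}: card=25000; try (D,hash)→4800, (B,merge)→6500, (D,merge)→6650, (B,hash)→7700, (B,nl_idx)→27500, (D,nl_idx)→28600 …(+2); best=4800 via (D,hash)
  {AD}: card=250; try (D,nl_idx)→610, (A,hash)→980, (A,nl_idx)→2000, (D,merge)→2570, (A,merge)→2780, (D,hash)→4080 …(+2); best=610 via (D,nl_idx)
  {BCD}: card=250000; try (B,hash)→14700, (C,hash)→38800, (B,merge)→41500, (B,nl_idx)→277500, (C,merge)→409800, (C,nl_idx)→479800 …(+2); best=14700 via (B,hash)
  {ACD}: card=2500; try (C,nl_idx)→5360, (C,merge)→7860, (A,hash)→7980, (C,hash)→9860, (A,nl_idx)→22500, (A,merge)→37780 …(+2); best=5360 via (C,nl_idx)
  {ABD}: card=25000; try (B,merge)→6860, (B,hash)→8060, (B,nl_idx)→27860, (A,hash)→30280, (B,nl)→100610, (A,nl_idx)→179800 …(+2); best=6860 via (B,merge)
  {ABCD}: card=250000; try (B,hash)→15060, (C,hash)→40860, (B,merge)→41860, (A,hash)→265180, (B,nl_idx)→277860, (C,merge)→411860 …(+6); best=15060 via (B,hash)

15060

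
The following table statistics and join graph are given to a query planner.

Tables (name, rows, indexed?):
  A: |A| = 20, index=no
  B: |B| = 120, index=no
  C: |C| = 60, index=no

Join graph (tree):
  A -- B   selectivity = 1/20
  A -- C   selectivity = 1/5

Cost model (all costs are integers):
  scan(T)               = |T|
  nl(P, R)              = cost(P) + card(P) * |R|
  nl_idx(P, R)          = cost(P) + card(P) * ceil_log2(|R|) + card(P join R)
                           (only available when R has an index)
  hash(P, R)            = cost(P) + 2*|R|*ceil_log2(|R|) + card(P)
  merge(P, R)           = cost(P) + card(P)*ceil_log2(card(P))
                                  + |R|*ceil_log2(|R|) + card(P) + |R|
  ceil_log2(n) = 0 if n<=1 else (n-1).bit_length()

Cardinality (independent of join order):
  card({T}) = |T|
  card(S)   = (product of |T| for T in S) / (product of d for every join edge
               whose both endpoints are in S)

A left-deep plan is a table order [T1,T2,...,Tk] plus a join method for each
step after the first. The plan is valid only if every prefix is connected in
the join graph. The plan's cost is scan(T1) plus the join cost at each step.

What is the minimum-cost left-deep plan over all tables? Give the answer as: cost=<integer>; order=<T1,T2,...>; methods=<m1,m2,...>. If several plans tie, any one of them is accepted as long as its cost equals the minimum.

Selinger DP (subsets sized 1..n):
  {A}: scan cost=20, card=20
  {B}: scan cost=120, card=120
  {C}: scan cost=60, card=60
  {AB}: card=120; try (A,hash)→440, (B,merge)→1100, (A,merge)→1200, (B,hash)→1720, (B,nl)→2420, (A,nl)→2520; best=440 via (A,hash)
  {AC}: card=240; try (A,hash)→320, (C,merge)→560, (A,merge)→600, (C,hash)→760, (C,nl)→1220, (A,nl)→1260; best=320 via (A,hash)
  {ABC}: card=1440; try (C,hash)→1280, (C,merge)→1820, (B,hash)→2240, (B,merge)→3440, (C,nl)→7640, (B,nl)→29120; best=1280 via (C,hash)

cost=1280; order=B,A,C; methods=hash,hash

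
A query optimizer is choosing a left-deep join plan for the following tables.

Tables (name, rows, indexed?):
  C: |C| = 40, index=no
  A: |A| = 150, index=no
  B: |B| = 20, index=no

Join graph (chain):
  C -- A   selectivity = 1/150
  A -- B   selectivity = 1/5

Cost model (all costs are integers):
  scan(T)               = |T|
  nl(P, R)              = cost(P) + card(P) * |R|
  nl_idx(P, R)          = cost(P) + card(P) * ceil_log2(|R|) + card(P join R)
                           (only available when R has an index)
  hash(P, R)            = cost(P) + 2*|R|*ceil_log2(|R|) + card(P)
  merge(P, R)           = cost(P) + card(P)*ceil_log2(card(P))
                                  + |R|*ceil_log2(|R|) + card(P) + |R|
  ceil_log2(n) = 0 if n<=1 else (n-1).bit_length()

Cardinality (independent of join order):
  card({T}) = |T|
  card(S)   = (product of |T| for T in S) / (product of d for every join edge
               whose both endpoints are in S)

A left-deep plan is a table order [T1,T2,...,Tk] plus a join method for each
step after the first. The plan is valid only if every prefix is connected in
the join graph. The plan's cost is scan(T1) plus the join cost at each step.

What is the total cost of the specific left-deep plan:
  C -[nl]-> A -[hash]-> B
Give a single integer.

step 1: scan C: cost=40, card=40
step 2: join A via nl
    card(P join A) = 40*150/(150) = 40
    cost = 40 + 40*150 = 6040
step 3: join B via hash
    card(P join B) = 40*20/(5) = 160
    cost = 6040 + 2*20*5 + 40 = 6280

6280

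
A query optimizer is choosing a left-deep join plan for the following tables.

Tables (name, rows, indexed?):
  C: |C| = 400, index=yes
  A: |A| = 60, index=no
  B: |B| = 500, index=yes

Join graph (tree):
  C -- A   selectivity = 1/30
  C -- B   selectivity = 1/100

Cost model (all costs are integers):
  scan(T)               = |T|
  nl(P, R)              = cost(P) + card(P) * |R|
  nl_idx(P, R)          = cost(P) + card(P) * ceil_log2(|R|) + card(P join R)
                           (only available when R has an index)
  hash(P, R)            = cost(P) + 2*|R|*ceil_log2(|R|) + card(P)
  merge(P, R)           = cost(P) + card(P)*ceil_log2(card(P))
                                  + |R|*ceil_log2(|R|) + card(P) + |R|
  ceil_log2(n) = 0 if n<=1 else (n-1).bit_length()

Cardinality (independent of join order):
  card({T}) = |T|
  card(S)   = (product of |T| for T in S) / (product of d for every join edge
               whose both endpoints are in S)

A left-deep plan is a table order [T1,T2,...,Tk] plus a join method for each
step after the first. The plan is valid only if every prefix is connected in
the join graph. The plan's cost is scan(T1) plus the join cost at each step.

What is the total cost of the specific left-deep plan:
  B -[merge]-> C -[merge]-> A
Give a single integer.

step 1: scan B: cost=500, card=500
step 2: join C via merge
    card(P join C) = 500*400/(100) = 2000
    cost = 500 + 500*9 + 400*9 + 500 + 400 = 9500
step 3: join A via merge
    card(P join A) = 2000*60/(30) = 4000
    cost = 9500 + 2000*11 + 60*6 + 2000 + 60 = 33920

33920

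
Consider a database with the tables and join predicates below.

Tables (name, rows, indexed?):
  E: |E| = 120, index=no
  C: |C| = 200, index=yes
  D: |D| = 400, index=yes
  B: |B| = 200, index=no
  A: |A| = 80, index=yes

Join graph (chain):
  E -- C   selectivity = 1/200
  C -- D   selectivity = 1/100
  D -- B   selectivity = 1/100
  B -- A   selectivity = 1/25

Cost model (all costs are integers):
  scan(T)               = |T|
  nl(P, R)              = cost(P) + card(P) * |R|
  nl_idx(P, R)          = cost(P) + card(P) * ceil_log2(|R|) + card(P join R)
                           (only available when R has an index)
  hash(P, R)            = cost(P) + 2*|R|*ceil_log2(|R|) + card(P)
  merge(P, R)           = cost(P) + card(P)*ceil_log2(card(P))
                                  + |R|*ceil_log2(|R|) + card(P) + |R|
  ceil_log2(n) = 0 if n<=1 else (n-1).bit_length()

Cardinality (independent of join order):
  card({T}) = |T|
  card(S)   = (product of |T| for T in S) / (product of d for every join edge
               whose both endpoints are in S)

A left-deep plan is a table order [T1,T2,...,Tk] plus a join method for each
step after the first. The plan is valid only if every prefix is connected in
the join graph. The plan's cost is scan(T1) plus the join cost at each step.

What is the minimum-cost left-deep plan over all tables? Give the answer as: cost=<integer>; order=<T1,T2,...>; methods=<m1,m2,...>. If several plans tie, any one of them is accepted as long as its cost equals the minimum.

cost=8520; order=E,C,D,B,A; methods=nl_idx,nl_idx,hash,hash

Selinger DP (subsets sized 1..n):
  {E}: scan cost=120, card=120
  {C}: scan cost=200, card=200
  {D}: scan cost=400, card=400
  {B}: scan cost=200, card=200
  {A}: scan cost=80, card=80
  {CE}: card=120; try (C,nl_idx)→1200, (E,hash)→2080, (C,merge)→2880, (E,merge)→2960, (C,hash)→3440, (C,nl)→24120 …(+1); best=1200 via (C,nl_idx)
  {CD}: card=800; try (D,nl_idx)→2800, (C,hash)→4000, (C,nl_idx)→4400, (D,merge)→6000, (C,merge)→6200, (D,hash)→7600 …(+2); best=2800 via (D,nl_idx)
  {BD}: card=800; try (D,nl_idx)→2800, (B,hash)→4000, (D,merge)→6000, (B,merge)→6200, (D,hash)→7600, (D,nl)→80200 …(+1); best=2800 via (D,nl_idx)
  {AB}: card=640; try (A,hash)→1520, (A,nl_idx)→2240, (B,merge)→2520, (A,merge)→2640, (B,hash)→3360, (B,nl)→16080 …(+1); best=1520 via (A,hash)
  {CDE}: card=480; try (D,nl_idx)→2760, (E,hash)→5280, (D,merge)→6160, (D,hash)→8520, (E,merge)→12560, (D,nl)→49200 …(+1); best=2760 via (D,nl_idx)
  {BCD}: card=1600; try (C,hash)→6800, (B,hash)→6800, (C,nl_idx)→10800, (C,merge)→13400, (B,merge)→13400, (C,nl)→162800 …(+1); best=6800 via (C,hash)
  {ABD}: card=2560; try (A,hash)→4720, (D,hash)→9360, (D,nl_idx)→9840, (A,nl_idx)→10960, (A,merge)→12240, (D,merge)→12560 …(+2); best=4720 via (A,hash)
  {BCDE}: card=960; try (B,hash)→6440, (B,merge)→9360, (E,hash)→10080, (E,merge)→26960, (B,nl)→98760, (E,nl)→198800; best=6440 via (B,hash)
  {ABCD}: card=5120; try (A,hash)→9520, (C,hash)→10480, (A,nl_idx)→23120, (A,merge)→26640, (C,nl_idx)→30320, (C,merge)→39800 …(+2); best=9520 via (A,hash)
  {ABCDE}: card=3072; try (A,hash)→8520, (A,nl_idx)→16232, (E,hash)→16320, (A,merge)→17640, (E,merge)→82160, (A,nl)→83240 …(+1); best=8520 via (A,hash)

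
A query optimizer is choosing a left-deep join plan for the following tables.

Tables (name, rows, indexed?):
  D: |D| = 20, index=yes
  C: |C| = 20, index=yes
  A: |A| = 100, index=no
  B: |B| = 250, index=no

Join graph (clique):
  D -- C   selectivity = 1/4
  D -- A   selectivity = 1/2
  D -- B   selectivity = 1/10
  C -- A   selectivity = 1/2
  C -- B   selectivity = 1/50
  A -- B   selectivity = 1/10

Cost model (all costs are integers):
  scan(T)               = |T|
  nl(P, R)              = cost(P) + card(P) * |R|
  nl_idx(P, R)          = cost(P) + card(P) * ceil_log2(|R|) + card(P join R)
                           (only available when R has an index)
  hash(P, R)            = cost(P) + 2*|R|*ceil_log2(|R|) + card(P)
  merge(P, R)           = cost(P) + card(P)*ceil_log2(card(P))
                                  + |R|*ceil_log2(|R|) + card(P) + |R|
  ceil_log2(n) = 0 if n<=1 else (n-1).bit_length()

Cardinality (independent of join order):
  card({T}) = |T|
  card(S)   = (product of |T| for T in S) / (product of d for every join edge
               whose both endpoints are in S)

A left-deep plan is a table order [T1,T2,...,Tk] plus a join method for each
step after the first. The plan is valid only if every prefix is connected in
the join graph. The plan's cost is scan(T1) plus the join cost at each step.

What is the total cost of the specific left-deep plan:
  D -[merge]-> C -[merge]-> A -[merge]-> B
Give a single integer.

step 1: scan D: cost=20, card=20
step 2: join C via merge
    card(P join C) = 20*20/(4) = 100
    cost = 20 + 20*5 + 20*5 + 20 + 20 = 260
step 3: join A via merge
    card(P join A) = 100*100/(2*2) = 2500
    cost = 260 + 100*7 + 100*7 + 100 + 100 = 1860
step 4: join B via merge
    card(P join B) = 2500*250/(10*50*10) = 125
    cost = 1860 + 2500*12 + 250*8 + 2500 + 250 = 36610

36610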